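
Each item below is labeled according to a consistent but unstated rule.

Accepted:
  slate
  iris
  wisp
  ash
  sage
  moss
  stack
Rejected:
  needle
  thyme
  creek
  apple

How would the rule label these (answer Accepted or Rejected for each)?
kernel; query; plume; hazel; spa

All 'Accepted' examples share one property — contains 's' — and every 'Rejected' example lacks it.

Rejected, Rejected, Rejected, Rejected, Accepted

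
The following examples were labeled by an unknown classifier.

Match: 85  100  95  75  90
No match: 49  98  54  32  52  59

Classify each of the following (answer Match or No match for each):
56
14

The classifier is using: multiple of 5.
56: 56 = 5·11 + 1, does not satisfy this → No match. 14: 14 = 5·2 + 4, does not satisfy this → No match.

No match, No match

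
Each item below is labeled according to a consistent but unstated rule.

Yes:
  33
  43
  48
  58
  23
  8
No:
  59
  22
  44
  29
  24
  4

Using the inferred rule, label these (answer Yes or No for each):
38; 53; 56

Yes, Yes, No

Looking at the examples, the only property every 'Yes' case has and every 'No' case lacks is: ≡ 3 (mod 5).
38: Yes (38 mod 5 = 3).
53: Yes (53 mod 5 = 3).
56: No (56 mod 5 = 1).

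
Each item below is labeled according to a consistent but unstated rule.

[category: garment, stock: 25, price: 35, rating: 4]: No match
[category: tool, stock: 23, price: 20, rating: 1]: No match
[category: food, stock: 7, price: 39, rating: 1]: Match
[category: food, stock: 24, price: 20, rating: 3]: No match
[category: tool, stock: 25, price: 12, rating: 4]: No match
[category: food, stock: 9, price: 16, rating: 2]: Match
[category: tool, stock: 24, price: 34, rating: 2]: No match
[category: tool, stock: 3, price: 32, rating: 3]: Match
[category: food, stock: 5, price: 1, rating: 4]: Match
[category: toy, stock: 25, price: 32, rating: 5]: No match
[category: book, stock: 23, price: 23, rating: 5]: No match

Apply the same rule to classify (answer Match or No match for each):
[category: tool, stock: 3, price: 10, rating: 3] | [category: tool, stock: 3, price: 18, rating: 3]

Match, Match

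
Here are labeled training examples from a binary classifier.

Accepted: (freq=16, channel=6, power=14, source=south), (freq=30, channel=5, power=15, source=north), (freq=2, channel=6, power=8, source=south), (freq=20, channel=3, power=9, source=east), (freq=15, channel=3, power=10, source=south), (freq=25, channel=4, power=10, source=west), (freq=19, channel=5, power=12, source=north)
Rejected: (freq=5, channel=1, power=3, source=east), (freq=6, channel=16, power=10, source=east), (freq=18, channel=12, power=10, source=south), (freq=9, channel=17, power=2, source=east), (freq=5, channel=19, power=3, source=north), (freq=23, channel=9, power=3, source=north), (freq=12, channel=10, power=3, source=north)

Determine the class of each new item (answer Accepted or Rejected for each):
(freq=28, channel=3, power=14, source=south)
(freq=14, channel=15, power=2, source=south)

Accepted, Rejected

'Accepted' ⟺ channel ≤ 6 AND power ≥ 8.
(freq=28, channel=3, power=14, source=south): channel = 3, power = 14 — checks out, so Accepted.
(freq=14, channel=15, power=2, source=south): channel = 15, power = 2 — does not fit, so Rejected.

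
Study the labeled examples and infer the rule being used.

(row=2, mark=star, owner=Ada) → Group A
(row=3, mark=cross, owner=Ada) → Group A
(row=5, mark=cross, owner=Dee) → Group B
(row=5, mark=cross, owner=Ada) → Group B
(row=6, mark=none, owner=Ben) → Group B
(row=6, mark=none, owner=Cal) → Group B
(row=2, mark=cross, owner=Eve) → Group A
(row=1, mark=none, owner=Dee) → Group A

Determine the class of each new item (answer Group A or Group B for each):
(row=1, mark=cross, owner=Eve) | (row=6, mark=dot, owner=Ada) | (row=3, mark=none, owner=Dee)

Every 'Group A' example satisfies: row ≤ 3. None of the 'Group B' examples do.
(row=1, mark=cross, owner=Eve): row = 1 — fits, so Group A. (row=6, mark=dot, owner=Ada): row = 6 — does not satisfy this, so Group B. (row=3, mark=none, owner=Dee): row = 3 — fits, so Group A.

Group A, Group B, Group A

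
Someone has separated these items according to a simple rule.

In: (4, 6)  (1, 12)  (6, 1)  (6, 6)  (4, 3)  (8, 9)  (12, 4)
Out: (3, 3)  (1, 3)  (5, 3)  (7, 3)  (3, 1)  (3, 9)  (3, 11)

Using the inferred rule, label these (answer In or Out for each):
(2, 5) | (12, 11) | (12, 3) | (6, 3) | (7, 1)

In, In, In, In, Out

The common property of the 'In' items is: product is even. No 'Out' item has it.
(2, 5): 2·5 = 10, qualifies → In.
(12, 11): 12·11 = 132, qualifies → In.
(12, 3): 12·3 = 36, qualifies → In.
(6, 3): 6·3 = 18, qualifies → In.
(7, 1): 7·1 = 7, doesn't qualify → Out.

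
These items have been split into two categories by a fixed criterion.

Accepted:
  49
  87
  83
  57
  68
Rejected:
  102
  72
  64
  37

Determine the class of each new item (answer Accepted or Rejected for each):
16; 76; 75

Rejected, Accepted, Accepted

'Accepted' ⟺ digit sum ≥ 11.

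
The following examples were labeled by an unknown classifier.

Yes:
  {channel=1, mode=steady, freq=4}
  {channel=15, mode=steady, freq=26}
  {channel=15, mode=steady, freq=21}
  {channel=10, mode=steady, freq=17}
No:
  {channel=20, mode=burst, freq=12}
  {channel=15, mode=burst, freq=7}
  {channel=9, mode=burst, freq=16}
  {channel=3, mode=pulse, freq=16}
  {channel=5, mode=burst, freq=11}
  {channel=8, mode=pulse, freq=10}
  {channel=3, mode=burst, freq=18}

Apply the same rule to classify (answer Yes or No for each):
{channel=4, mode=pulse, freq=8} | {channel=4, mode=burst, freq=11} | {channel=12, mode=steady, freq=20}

No, No, Yes

Every 'Yes' example satisfies: mode is steady. None of the 'No' examples do.
{channel=4, mode=pulse, freq=8}: No (mode is pulse).
{channel=4, mode=burst, freq=11}: No (mode is burst).
{channel=12, mode=steady, freq=20}: Yes (mode is steady).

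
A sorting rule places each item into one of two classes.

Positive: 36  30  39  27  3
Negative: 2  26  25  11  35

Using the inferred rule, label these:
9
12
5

Positive, Positive, Negative

A rule that fits every label: multiple of 3 — true of each 'Positive' example, false of each 'Negative' one.
Positive: 9, since 9 = 3·3. Positive: 12, since 12 = 3·4. Negative: 5, since 5 = 3·1 + 2.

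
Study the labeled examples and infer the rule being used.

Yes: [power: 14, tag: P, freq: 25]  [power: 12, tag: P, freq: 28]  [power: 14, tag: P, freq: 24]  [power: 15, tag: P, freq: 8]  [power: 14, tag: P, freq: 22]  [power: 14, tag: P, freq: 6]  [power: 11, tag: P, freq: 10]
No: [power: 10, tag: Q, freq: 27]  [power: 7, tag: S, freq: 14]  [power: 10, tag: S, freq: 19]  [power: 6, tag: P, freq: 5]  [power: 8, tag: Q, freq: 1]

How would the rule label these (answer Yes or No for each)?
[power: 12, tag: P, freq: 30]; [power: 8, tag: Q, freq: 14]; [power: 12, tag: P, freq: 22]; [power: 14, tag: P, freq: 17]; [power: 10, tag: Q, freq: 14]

The common property of the 'Yes' items is: power ≥ 11. No 'No' item has it.
Yes: [power: 12, tag: P, freq: 30], since power = 12.
No: [power: 8, tag: Q, freq: 14], since power = 8.
Yes: [power: 12, tag: P, freq: 22], since power = 12.
Yes: [power: 14, tag: P, freq: 17], since power = 14.
No: [power: 10, tag: Q, freq: 14], since power = 10.

Yes, No, Yes, Yes, No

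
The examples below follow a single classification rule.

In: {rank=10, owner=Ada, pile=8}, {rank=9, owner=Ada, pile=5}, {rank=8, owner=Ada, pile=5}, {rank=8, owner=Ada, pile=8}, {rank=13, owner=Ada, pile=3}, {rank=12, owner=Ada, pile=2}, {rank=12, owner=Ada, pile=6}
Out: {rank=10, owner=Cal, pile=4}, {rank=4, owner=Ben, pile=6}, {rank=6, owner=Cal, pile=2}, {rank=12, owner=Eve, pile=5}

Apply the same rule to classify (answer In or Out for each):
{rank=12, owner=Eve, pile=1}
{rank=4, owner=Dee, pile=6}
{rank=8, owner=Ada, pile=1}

Out, Out, In

The distinguishing property — owner is Ada — holds for all the 'In' cases and none of the 'Out' cases.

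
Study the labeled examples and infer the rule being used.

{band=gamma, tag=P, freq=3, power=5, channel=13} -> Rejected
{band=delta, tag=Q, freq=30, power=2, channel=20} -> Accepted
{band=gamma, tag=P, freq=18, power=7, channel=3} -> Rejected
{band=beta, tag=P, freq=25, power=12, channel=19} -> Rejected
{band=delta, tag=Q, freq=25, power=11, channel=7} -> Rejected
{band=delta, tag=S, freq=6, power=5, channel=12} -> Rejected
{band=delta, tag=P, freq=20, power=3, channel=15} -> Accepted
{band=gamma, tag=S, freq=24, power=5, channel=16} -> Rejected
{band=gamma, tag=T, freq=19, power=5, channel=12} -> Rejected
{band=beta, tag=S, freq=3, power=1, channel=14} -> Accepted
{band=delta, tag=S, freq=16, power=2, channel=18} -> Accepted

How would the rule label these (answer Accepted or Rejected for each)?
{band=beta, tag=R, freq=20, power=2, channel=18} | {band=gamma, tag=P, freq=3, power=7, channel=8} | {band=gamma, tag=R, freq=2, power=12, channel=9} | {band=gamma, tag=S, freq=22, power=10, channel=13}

The classifier is using: power ≤ 3.
Accepted: {band=beta, tag=R, freq=20, power=2, channel=18}, since power = 2. Rejected: {band=gamma, tag=P, freq=3, power=7, channel=8}, since power = 7. Rejected: {band=gamma, tag=R, freq=2, power=12, channel=9}, since power = 12. Rejected: {band=gamma, tag=S, freq=22, power=10, channel=13}, since power = 10.

Accepted, Rejected, Rejected, Rejected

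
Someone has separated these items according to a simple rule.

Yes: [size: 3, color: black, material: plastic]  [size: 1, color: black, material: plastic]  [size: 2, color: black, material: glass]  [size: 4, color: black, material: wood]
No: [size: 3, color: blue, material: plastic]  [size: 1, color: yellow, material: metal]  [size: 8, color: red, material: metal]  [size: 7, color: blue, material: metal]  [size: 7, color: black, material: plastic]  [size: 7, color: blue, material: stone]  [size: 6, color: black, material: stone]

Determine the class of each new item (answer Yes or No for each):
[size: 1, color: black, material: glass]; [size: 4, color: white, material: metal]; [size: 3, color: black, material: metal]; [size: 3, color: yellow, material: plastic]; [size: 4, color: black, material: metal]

Yes, No, Yes, No, Yes

A rule that fits every label: color is black AND size ≤ 4 — true of each 'Yes' example, false of each 'No' one.
[size: 1, color: black, material: glass] — color is black, size = 1, hence Yes. [size: 4, color: white, material: metal] — color is white, size = 4, hence No. [size: 3, color: black, material: metal] — color is black, size = 3, hence Yes. [size: 3, color: yellow, material: plastic] — color is yellow, size = 3, hence No. [size: 4, color: black, material: metal] — color is black, size = 4, hence Yes.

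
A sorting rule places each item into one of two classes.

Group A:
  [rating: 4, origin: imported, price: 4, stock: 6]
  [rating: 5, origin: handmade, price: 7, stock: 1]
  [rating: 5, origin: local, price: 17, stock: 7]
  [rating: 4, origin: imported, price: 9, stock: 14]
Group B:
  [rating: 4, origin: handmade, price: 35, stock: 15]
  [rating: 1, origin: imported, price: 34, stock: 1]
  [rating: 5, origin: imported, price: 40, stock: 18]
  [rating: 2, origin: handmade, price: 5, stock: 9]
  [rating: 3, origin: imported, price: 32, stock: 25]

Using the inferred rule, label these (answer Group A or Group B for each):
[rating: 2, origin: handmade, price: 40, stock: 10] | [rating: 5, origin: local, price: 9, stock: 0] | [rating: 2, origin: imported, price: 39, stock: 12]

The common property of the 'Group A' items is: price ≤ 17 AND rating ≥ 3. No 'Group B' item has it.

Group B, Group A, Group B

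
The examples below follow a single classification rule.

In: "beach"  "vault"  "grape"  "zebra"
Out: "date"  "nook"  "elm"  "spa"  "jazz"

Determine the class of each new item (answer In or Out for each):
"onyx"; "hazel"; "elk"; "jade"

Every 'In' example satisfies: length 5. None of the 'Out' examples do.
"onyx" — length 4, hence Out.
"hazel" — length 5, hence In.
"elk" — length 3, hence Out.
"jade" — length 4, hence Out.

Out, In, Out, Out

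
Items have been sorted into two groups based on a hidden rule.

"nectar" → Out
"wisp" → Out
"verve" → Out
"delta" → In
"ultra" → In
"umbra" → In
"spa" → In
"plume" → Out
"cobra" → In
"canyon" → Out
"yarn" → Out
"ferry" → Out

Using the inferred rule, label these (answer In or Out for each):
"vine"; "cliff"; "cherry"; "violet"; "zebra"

Out, Out, Out, Out, In

The distinguishing property — ends with 'a' — holds for all the 'In' cases and none of the 'Out' cases.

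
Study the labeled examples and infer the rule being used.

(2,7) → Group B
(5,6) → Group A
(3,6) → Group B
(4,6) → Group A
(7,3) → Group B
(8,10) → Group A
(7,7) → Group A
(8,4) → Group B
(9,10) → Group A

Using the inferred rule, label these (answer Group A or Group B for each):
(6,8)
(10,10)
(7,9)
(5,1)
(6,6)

Group A, Group A, Group A, Group B, Group A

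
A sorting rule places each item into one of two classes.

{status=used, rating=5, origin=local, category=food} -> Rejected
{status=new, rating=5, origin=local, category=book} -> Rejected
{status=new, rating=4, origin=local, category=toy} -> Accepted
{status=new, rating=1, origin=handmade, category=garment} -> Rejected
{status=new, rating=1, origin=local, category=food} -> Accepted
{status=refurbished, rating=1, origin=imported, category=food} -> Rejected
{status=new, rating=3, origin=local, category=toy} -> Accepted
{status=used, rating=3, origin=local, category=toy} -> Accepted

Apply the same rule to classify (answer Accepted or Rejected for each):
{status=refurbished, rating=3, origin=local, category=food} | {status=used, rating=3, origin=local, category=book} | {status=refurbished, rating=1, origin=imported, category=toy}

All 'Accepted' examples share one property — origin is local AND rating ≤ 4 — and every 'Rejected' example lacks it.
{status=refurbished, rating=3, origin=local, category=food}: origin is local, rating = 3, checks out → Accepted. {status=used, rating=3, origin=local, category=book}: origin is local, rating = 3, checks out → Accepted. {status=refurbished, rating=1, origin=imported, category=toy}: origin is imported, rating = 1, fails this test → Rejected.

Accepted, Accepted, Rejected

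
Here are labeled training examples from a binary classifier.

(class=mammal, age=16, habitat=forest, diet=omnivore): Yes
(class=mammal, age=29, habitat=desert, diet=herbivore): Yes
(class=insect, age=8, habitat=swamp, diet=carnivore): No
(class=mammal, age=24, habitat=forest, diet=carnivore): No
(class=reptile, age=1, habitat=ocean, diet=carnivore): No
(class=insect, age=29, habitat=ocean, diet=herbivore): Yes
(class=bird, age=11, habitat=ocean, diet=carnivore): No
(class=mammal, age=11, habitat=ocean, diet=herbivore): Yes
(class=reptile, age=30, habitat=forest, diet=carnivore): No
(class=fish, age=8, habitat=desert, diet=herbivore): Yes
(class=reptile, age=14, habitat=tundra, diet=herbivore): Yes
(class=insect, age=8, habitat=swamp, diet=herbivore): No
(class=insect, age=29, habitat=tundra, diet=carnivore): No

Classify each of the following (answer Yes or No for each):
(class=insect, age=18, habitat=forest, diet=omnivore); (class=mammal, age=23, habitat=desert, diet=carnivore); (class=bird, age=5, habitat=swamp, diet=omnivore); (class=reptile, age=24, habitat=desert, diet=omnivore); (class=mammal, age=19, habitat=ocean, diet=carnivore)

The common property of the 'Yes' items is: diet is not carnivore AND habitat is not swamp. No 'No' item has it.
(class=insect, age=18, habitat=forest, diet=omnivore): Yes (diet is omnivore, habitat is forest).
(class=mammal, age=23, habitat=desert, diet=carnivore): No (diet is carnivore, habitat is desert).
(class=bird, age=5, habitat=swamp, diet=omnivore): No (diet is omnivore, habitat is swamp).
(class=reptile, age=24, habitat=desert, diet=omnivore): Yes (diet is omnivore, habitat is desert).
(class=mammal, age=19, habitat=ocean, diet=carnivore): No (diet is carnivore, habitat is ocean).

Yes, No, No, Yes, No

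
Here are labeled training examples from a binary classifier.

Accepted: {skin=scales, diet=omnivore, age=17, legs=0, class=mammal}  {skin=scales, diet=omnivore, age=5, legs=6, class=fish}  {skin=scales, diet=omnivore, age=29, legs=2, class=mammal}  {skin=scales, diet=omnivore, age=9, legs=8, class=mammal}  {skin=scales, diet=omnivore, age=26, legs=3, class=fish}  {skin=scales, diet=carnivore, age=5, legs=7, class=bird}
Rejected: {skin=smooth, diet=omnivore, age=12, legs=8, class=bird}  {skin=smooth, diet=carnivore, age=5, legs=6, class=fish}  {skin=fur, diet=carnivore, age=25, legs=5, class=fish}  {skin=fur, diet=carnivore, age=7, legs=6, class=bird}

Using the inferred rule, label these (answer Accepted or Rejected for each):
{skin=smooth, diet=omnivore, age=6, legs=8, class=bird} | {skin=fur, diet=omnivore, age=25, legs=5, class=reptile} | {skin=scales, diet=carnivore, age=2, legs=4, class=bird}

Rule: skin is scales. This holds for each 'Accepted' example and fails for each 'Rejected' one.

Rejected, Rejected, Accepted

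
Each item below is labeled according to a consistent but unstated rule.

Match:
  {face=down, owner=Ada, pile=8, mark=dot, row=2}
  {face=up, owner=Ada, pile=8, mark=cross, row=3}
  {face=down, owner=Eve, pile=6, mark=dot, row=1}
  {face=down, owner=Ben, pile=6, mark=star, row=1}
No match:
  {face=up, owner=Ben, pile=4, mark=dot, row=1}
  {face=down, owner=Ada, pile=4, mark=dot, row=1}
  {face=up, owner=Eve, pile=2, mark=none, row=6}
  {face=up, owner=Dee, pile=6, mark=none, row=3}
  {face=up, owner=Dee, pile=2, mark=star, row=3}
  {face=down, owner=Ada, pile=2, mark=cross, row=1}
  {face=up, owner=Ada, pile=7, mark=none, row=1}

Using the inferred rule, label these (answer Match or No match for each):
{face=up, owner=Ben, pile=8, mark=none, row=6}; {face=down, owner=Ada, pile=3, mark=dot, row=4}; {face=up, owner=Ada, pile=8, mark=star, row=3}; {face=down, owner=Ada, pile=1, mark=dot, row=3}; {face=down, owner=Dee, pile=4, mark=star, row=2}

No match, No match, Match, No match, No match

The distinguishing property — mark is not none AND pile ≥ 6 — holds for all the 'Match' cases and none of the 'No match' cases.
No match: {face=up, owner=Ben, pile=8, mark=none, row=6}, since mark is none, pile = 8.
No match: {face=down, owner=Ada, pile=3, mark=dot, row=4}, since mark is dot, pile = 3.
Match: {face=up, owner=Ada, pile=8, mark=star, row=3}, since mark is star, pile = 8.
No match: {face=down, owner=Ada, pile=1, mark=dot, row=3}, since mark is dot, pile = 1.
No match: {face=down, owner=Dee, pile=4, mark=star, row=2}, since mark is star, pile = 4.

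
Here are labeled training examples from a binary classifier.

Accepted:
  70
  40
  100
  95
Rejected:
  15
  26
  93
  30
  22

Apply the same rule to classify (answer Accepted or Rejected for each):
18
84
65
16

Rejected, Rejected, Accepted, Rejected

The pattern is that an item is 'Accepted' exactly when: multiple of 5 AND at least 40.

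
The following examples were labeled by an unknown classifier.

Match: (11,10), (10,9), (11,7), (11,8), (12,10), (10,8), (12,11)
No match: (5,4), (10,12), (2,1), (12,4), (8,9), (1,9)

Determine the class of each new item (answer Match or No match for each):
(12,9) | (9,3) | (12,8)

The pattern is that an item is 'Match' exactly when: first > second AND sum ≥ 17.
Match: (12,9), since 12 > 9, 12+9 = 21.
No match: (9,3), since 9 > 3, 9+3 = 12.
Match: (12,8), since 12 > 8, 12+8 = 20.

Match, No match, Match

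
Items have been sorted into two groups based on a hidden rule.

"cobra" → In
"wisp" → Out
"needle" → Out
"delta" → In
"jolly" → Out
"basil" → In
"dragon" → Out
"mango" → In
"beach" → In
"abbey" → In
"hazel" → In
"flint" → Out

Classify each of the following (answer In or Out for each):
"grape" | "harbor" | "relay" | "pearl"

All 'In' examples share one property — odd length AND contains 'a' — and every 'Out' example lacks it.
In: "grape", since length 5, has 'a'. Out: "harbor", since length 6, has 'a'. In: "relay", since length 5, has 'a'. In: "pearl", since length 5, has 'a'.

In, Out, In, In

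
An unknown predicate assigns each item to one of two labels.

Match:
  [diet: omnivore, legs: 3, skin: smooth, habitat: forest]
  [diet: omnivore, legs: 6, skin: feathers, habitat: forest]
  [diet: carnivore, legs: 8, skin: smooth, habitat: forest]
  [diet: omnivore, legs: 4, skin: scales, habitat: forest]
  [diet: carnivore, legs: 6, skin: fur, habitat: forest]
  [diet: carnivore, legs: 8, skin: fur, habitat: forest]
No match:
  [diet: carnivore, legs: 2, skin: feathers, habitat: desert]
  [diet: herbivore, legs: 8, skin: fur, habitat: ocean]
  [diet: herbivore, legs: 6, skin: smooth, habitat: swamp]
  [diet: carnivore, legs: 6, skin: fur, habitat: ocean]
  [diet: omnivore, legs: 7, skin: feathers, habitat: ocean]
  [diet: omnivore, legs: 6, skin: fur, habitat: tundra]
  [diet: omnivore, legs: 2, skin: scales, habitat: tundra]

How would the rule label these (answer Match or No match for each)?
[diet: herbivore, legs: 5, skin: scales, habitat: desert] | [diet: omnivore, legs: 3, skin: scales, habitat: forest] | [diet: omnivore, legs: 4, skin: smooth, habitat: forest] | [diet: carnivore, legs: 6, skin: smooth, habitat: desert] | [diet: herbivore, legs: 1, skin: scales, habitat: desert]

One predicate separates the groups cleanly: habitat is forest.
[diet: herbivore, legs: 5, skin: scales, habitat: desert] → habitat is desert → No match. [diet: omnivore, legs: 3, skin: scales, habitat: forest] → habitat is forest → Match. [diet: omnivore, legs: 4, skin: smooth, habitat: forest] → habitat is forest → Match. [diet: carnivore, legs: 6, skin: smooth, habitat: desert] → habitat is desert → No match. [diet: herbivore, legs: 1, skin: scales, habitat: desert] → habitat is desert → No match.

No match, Match, Match, No match, No match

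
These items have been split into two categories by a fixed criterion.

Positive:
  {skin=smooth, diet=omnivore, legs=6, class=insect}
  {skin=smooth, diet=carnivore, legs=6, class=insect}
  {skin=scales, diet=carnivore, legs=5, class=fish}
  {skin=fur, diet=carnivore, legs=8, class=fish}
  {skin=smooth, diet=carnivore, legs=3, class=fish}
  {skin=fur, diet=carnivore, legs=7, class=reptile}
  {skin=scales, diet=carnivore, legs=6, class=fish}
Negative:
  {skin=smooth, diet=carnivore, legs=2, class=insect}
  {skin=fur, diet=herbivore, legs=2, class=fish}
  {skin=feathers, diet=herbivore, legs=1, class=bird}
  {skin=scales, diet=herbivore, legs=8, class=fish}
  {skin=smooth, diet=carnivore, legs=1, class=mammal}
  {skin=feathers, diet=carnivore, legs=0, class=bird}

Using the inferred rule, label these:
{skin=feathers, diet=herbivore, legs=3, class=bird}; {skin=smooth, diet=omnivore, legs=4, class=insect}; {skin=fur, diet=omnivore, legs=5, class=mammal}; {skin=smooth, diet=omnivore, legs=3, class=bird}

Negative, Positive, Positive, Positive

Rule: diet is not herbivore AND legs ≥ 3. This holds for each 'Positive' example and fails for each 'Negative' one.
{skin=feathers, diet=herbivore, legs=3, class=bird} → diet is herbivore, legs = 3 → Negative.
{skin=smooth, diet=omnivore, legs=4, class=insect} → diet is omnivore, legs = 4 → Positive.
{skin=fur, diet=omnivore, legs=5, class=mammal} → diet is omnivore, legs = 5 → Positive.
{skin=smooth, diet=omnivore, legs=3, class=bird} → diet is omnivore, legs = 3 → Positive.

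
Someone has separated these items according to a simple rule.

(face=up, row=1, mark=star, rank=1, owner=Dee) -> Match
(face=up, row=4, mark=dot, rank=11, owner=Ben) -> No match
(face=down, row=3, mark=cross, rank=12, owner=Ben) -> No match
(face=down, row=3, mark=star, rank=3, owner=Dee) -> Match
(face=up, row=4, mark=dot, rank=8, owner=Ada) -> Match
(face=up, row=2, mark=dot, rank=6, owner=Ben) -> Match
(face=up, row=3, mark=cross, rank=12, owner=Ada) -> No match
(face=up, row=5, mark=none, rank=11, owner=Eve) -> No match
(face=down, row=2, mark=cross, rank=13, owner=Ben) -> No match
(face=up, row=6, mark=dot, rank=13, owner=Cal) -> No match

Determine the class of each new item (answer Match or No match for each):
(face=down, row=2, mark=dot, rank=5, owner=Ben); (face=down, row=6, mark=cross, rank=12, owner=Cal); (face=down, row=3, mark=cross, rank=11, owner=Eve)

Match, No match, No match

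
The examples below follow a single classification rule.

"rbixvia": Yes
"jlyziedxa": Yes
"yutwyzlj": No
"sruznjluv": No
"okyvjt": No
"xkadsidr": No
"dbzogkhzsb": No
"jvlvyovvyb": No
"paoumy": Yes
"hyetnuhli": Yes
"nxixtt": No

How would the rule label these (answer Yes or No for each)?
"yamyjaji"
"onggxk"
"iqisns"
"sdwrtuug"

Yes, No, No, No

Rule: has ≥ 3 vowels. This holds for each 'Yes' example and fails for each 'No' one.
"yamyjaji" → 3 vowels → Yes. "onggxk" → 1 vowel → No. "iqisns" → 2 vowels → No. "sdwrtuug" → 2 vowels → No.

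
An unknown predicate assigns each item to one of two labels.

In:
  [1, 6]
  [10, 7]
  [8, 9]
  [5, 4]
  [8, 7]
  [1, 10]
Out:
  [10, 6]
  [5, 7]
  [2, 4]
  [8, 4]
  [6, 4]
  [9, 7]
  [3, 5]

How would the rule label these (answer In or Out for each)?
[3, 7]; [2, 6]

Looking at the examples, the only property every 'In' case has and every 'Out' case lacks is: sum is odd.
[3, 7] — 3+7 = 10, hence Out.
[2, 6] — 2+6 = 8, hence Out.

Out, Out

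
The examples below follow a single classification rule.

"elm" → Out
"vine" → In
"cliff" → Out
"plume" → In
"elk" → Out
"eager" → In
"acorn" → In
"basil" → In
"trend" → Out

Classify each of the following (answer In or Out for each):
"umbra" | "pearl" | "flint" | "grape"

The common property of the 'In' items is: has ≥ 2 vowels. No 'Out' item has it.

In, In, Out, In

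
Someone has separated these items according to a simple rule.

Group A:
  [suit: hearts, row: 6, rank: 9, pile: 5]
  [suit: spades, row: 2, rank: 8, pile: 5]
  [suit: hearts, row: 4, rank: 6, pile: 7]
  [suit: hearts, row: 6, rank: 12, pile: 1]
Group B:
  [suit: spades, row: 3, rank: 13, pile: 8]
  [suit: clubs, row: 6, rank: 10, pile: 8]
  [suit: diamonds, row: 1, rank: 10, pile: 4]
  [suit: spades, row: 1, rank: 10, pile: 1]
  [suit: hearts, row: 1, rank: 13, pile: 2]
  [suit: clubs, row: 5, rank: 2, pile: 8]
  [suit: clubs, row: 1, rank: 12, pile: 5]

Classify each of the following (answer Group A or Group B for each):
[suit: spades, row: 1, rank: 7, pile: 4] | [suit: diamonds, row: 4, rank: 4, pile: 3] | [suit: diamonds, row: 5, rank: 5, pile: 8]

Group B, Group A, Group B

A rule that fits every label: row ≥ 2 AND pile ≤ 7 — true of each 'Group A' example, false of each 'Group B' one.
[suit: spades, row: 1, rank: 7, pile: 4]: row = 1, pile = 4, does not fit → Group B.
[suit: diamonds, row: 4, rank: 4, pile: 3]: row = 4, pile = 3, has this property → Group A.
[suit: diamonds, row: 5, rank: 5, pile: 8]: row = 5, pile = 8, does not fit → Group B.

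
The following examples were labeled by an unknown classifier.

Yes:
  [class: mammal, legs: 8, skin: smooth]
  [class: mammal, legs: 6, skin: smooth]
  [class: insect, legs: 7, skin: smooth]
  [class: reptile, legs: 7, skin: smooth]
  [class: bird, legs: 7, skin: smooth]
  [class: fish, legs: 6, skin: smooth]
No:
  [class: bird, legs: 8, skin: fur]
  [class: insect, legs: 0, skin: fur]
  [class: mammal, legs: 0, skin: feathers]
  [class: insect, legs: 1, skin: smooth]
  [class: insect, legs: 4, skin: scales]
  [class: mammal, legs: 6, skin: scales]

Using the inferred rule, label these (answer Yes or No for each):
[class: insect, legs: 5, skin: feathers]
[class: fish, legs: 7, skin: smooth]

No, Yes

The classifier is using: skin is smooth AND legs ≥ 4.
[class: insect, legs: 5, skin: feathers]: No (skin is feathers, legs = 5). [class: fish, legs: 7, skin: smooth]: Yes (skin is smooth, legs = 7).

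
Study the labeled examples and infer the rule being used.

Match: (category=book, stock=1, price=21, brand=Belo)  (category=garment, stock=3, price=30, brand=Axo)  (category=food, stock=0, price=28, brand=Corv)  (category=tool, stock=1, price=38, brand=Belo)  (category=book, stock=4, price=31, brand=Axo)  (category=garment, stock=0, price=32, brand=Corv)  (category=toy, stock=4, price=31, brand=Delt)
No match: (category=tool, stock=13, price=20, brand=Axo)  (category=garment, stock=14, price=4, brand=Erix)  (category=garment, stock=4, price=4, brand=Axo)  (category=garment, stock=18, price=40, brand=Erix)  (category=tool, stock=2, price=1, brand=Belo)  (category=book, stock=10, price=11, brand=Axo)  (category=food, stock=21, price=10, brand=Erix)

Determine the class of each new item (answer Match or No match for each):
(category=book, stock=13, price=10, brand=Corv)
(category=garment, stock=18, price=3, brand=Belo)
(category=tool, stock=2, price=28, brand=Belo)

The common property of the 'Match' items is: price ≥ 10 AND stock ≤ 4. No 'No match' item has it.
No match: (category=book, stock=13, price=10, brand=Corv), since price = 10, stock = 13.
No match: (category=garment, stock=18, price=3, brand=Belo), since price = 3, stock = 18.
Match: (category=tool, stock=2, price=28, brand=Belo), since price = 28, stock = 2.

No match, No match, Match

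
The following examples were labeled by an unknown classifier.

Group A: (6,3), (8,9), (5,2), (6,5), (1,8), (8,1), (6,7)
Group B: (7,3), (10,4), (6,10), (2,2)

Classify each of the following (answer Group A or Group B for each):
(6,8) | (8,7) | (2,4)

Group B, Group A, Group B

The simplest hypothesis consistent with all the labels is: sum is odd.
(6,8) → 6+8 = 14 → Group B.
(8,7) → 8+7 = 15 → Group A.
(2,4) → 2+4 = 6 → Group B.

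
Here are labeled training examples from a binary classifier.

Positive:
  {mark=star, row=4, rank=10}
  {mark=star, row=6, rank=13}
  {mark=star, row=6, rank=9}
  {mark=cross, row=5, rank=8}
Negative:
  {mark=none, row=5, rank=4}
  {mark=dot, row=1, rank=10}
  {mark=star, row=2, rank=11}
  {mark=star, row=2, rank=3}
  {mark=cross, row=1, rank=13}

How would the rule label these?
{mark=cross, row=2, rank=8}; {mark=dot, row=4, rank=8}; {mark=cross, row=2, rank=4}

The pattern is that an item is 'Positive' exactly when: row ≥ 4 AND rank ≥ 8.
Negative: {mark=cross, row=2, rank=8}, since row = 2, rank = 8.
Positive: {mark=dot, row=4, rank=8}, since row = 4, rank = 8.
Negative: {mark=cross, row=2, rank=4}, since row = 2, rank = 4.

Negative, Positive, Negative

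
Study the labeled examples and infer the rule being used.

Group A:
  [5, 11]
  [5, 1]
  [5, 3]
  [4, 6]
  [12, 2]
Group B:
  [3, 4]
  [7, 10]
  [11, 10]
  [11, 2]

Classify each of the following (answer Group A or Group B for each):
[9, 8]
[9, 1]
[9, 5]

Group B, Group A, Group A

Checking candidate rules against both groups, what survives is: sum is even.
[9, 8] — 9+8 = 17, hence Group B.
[9, 1] — 9+1 = 10, hence Group A.
[9, 5] — 9+5 = 14, hence Group A.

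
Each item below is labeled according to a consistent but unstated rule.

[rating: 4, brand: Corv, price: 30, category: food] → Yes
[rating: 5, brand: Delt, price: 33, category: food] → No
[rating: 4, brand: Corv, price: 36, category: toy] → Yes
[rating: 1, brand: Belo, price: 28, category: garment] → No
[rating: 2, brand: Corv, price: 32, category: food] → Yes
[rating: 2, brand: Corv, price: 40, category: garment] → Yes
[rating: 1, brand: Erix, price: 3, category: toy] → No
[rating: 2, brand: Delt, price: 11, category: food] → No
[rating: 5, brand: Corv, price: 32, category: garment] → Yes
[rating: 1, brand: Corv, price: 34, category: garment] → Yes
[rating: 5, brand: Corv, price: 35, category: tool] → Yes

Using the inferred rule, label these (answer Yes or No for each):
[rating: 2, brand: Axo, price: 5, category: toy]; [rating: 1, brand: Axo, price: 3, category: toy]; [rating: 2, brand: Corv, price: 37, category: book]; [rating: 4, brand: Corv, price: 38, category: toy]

A rule that fits every label: brand is Corv — true of each 'Yes' example, false of each 'No' one.

No, No, Yes, Yes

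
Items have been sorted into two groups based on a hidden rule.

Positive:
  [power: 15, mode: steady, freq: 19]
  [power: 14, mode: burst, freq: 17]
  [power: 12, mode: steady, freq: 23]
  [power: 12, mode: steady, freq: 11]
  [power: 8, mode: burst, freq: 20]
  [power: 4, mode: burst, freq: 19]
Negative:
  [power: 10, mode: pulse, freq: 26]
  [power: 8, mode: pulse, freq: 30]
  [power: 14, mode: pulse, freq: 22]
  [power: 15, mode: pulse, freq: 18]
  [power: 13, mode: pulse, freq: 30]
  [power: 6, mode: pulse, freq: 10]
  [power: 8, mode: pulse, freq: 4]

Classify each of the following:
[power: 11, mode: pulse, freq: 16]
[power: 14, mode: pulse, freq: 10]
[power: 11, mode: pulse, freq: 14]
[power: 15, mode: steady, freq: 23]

Negative, Negative, Negative, Positive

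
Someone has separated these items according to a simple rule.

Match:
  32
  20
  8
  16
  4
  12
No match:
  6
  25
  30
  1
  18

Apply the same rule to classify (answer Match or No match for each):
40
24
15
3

Looking at the examples, the only property every 'Match' case has and every 'No match' case lacks is: multiple of 4.
40: 40 = 4·10, qualifies → Match.
24: 24 = 4·6, qualifies → Match.
15: 15 = 4·3 + 3, fails the rule → No match.
3: 3 = 4·0 + 3, fails the rule → No match.

Match, Match, No match, No match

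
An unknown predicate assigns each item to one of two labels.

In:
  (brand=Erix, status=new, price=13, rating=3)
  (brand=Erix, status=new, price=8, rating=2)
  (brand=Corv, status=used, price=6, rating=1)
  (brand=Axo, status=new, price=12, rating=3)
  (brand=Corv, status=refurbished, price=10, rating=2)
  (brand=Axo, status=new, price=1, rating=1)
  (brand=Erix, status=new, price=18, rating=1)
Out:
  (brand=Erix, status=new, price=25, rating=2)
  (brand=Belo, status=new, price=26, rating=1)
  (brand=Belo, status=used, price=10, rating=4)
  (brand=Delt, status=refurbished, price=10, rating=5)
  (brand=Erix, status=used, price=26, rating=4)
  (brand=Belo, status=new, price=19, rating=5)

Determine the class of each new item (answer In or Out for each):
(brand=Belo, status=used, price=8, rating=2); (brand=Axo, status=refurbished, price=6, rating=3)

The rule appears to be: rating ≤ 3 AND price ≤ 18.

In, In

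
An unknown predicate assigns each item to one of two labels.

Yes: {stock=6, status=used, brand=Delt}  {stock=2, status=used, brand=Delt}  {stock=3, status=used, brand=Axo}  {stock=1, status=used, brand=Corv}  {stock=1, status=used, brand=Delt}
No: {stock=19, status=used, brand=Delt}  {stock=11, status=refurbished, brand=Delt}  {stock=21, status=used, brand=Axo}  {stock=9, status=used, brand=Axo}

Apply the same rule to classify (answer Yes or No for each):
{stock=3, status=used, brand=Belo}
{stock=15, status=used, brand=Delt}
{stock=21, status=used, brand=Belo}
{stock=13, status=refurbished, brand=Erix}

The pattern is that an item is 'Yes' exactly when: stock ≤ 6.
{stock=3, status=used, brand=Belo} → stock = 3 → Yes. {stock=15, status=used, brand=Delt} → stock = 15 → No. {stock=21, status=used, brand=Belo} → stock = 21 → No. {stock=13, status=refurbished, brand=Erix} → stock = 13 → No.

Yes, No, No, No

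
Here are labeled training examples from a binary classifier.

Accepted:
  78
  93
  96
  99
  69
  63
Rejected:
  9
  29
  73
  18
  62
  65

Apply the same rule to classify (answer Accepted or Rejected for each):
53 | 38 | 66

Rejected, Rejected, Accepted

All 'Accepted' examples share one property — multiple of 3 AND at least 29 — and every 'Rejected' example lacks it.
53 → 53 = 3·17 + 2, 53 ≥ 29 → Rejected.
38 → 38 = 3·12 + 2, 38 ≥ 29 → Rejected.
66 → 66 = 3·22, 66 ≥ 29 → Accepted.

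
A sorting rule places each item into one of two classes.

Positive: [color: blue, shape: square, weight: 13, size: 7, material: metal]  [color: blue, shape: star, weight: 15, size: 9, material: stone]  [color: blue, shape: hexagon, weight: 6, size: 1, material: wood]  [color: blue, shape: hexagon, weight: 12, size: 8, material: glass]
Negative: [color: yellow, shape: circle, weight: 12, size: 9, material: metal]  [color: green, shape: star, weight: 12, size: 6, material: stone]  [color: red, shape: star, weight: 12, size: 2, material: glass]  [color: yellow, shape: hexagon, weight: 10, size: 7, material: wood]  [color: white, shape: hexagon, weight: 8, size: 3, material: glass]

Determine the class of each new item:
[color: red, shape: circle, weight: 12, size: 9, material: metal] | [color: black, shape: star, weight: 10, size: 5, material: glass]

The distinguishing property — color is blue — holds for all the 'Positive' cases and none of the 'Negative' cases.
[color: red, shape: circle, weight: 12, size: 9, material: metal]: color is red — doesn't qualify, so Negative. [color: black, shape: star, weight: 10, size: 5, material: glass]: color is black — doesn't qualify, so Negative.

Negative, Negative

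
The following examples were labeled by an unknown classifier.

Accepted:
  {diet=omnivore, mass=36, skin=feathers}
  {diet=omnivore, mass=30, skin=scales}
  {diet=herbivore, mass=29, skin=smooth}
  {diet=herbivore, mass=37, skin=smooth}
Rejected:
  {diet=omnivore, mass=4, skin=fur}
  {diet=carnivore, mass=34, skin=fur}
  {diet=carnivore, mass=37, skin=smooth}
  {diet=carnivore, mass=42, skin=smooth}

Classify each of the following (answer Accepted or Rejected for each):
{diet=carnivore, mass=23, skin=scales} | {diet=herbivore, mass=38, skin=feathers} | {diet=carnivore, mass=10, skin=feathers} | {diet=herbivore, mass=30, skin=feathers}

Rejected, Accepted, Rejected, Accepted

The pattern is that an item is 'Accepted' exactly when: diet is not carnivore AND mass ≥ 29.
{diet=carnivore, mass=23, skin=scales} → diet is carnivore, mass = 23 → Rejected. {diet=herbivore, mass=38, skin=feathers} → diet is herbivore, mass = 38 → Accepted. {diet=carnivore, mass=10, skin=feathers} → diet is carnivore, mass = 10 → Rejected. {diet=herbivore, mass=30, skin=feathers} → diet is herbivore, mass = 30 → Accepted.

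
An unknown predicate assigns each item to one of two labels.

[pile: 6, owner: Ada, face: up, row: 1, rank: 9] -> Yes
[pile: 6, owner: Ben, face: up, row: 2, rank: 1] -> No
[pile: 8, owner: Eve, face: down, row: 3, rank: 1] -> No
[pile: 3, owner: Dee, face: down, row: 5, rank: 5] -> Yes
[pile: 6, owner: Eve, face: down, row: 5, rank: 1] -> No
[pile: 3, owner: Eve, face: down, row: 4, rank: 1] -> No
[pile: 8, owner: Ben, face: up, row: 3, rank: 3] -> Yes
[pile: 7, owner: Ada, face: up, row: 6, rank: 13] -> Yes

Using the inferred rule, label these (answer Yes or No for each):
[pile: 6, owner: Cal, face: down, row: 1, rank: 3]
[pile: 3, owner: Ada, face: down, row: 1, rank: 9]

Yes, Yes

One predicate separates the groups cleanly: rank ≥ 3.
[pile: 6, owner: Cal, face: down, row: 1, rank: 3] → rank = 3 → Yes. [pile: 3, owner: Ada, face: down, row: 1, rank: 9] → rank = 9 → Yes.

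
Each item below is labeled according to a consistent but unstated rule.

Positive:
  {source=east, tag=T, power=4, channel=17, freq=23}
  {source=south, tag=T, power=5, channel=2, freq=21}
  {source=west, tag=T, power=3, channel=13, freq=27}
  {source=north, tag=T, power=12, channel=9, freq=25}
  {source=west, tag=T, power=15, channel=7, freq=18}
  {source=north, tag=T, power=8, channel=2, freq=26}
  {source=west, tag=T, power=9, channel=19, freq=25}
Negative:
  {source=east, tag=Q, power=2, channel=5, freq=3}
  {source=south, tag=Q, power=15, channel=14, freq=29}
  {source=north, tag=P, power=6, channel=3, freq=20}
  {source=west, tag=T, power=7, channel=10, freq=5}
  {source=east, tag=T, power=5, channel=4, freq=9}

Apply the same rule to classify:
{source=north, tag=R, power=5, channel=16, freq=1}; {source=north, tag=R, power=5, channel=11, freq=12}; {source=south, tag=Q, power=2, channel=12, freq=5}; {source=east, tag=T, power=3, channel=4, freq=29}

'Positive' ⟺ tag is T AND freq ≥ 18.
{source=north, tag=R, power=5, channel=16, freq=1}: tag is R, freq = 1 — doesn't match, so Negative.
{source=north, tag=R, power=5, channel=11, freq=12}: tag is R, freq = 12 — doesn't match, so Negative.
{source=south, tag=Q, power=2, channel=12, freq=5}: tag is Q, freq = 5 — doesn't match, so Negative.
{source=east, tag=T, power=3, channel=4, freq=29}: tag is T, freq = 29 — qualifies, so Positive.

Negative, Negative, Negative, Positive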